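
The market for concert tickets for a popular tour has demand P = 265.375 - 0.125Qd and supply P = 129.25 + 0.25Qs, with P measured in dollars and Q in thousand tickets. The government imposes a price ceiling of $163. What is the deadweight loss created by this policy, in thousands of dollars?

9747

Rearranging demand gives Qd = 2123 - 8P; rearranging supply gives Qs = 4P - 517. In a free market, 2123 - 8P = 4P - 517 gives the equilibrium P* = 220, Q* = 363.
Since 163 < 220, the ceiling is binding.
At P = 163: Qd = 2123 - 8·163 = 819 and Qs = 4·163 - 517 = 135.
Quantity traded falls to 135. At Q = 135 the demand price is (2123 - 135)/8 = 248.5 and the supply price is (517 + 135)/4 = 163.
Deadweight loss = ½ · (248.5 - 163) · (363 - 135) = ½ · 85.5 · 228 = 9747.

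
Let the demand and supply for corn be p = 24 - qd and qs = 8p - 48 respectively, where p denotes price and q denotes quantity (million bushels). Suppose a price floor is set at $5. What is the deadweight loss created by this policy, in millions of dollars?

0

Rearranging demand gives qd = 24 - p. In a free market, 24 - p = 8p - 48 gives the equilibrium p* = 8, q* = 16.
The floor of 5 is below the equilibrium price 8, so it is not binding; the market clears at p* = 8, q* = 16.
Since the control does not bind, no trades are prevented and deadweight loss is zero.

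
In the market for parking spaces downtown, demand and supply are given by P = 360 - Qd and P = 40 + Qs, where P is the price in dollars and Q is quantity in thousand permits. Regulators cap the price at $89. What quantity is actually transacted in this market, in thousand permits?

Rearranging demand gives Qd = 360 - P; rearranging supply gives Qs = P - 40. Equilibrium: 360 - P = P - 40, so 400 = 2P and P* = 200, Q* = 160.
Because the ceiling (89) lies below the market-clearing price, it is binding.
At P = 89: Qd = 360 - 89 = 271 and Qs = 89 - 40 = 49.
The quantity actually transacted is the short side, supply: 49.

49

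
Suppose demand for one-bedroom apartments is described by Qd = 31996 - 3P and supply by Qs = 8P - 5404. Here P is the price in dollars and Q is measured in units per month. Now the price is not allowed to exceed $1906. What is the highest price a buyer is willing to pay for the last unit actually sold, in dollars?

In a free market, 31996 - 3P = 8P - 5404 gives the equilibrium P* = 3400, Q* = 21796.
Since 1906 < 3400, the ceiling is binding.
At P = 1906: Qd = 31996 - 3·1906 = 26278 and Qs = 8·1906 - 5404 = 9844.
Only 9844 units reach the market. On the demand curve, the marginal buyer's willingness to pay at Q = 9844 is (31996 - 9844)/3 = 7384.

7384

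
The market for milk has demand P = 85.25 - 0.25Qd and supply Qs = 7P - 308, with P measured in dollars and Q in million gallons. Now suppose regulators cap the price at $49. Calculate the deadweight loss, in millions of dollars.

Rearranging demand gives Qd = 341 - 4P. Without the control the market clears where 341 - 4P = 7P - 308, i.e. P* = 59 and Q* = 105.
Since 49 < 59, the ceiling is binding.
At P = 49: Qd = 341 - 4·49 = 145 and Qs = 7·49 - 308 = 35.
Quantity traded falls to 35. At Q = 35 the demand price is (341 - 35)/4 = 76.5 and the supply price is (308 + 35)/7 = 49.
Deadweight loss = ½ · (76.5 - 49) · (105 - 35) = ½ · 27.5 · 70 = 962.5.

962.5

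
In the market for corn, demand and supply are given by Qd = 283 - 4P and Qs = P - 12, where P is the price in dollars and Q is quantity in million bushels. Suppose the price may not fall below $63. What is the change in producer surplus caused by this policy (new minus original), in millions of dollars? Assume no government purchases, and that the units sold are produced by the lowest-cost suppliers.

Without the control the market clears where 283 - 4P = P - 12, i.e. P* = 59 and Q* = 47.
The floor of 63 is above the equilibrium price 59, so it binds.
At P = 63: Qd = 283 - 4·63 = 31 and Qs = 63 - 12 = 51.
Producer surplus without the control is ½ · (59 - 12) · 47 = 1104.5.
With the floor, 31 units are sold at 63. The supply price at Q = 31 is 43, so PS = ½ · [(63 - 12) + (63 - 43)] · 31 = 1100.5.
Change in producer surplus = 1100.5 - 1104.5 = -4.

-4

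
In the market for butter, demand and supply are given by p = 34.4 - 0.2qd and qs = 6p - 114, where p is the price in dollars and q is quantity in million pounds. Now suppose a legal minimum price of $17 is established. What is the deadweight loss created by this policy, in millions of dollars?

Rearranging demand gives qd = 172 - 5p. Without the control the market clears where 172 - 5p = 6p - 114, i.e. p* = 26 and q* = 42.
The floor of 17 is below the equilibrium price 26, so it is not binding; the market clears at p* = 26, q* = 42.
Since the control does not bind, no trades are prevented and deadweight loss is zero.

0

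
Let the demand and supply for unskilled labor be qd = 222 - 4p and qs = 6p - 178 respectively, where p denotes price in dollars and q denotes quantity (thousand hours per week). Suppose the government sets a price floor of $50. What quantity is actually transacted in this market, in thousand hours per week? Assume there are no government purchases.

22

Without the control the market clears where 222 - 4p = 6p - 178, i.e. p* = 40 and q* = 62.
Since 50 > 40, the floor is binding.
At p = 50: qd = 222 - 4·50 = 22 and qs = 6·50 - 178 = 122.
The quantity actually transacted is the short side, demand: 22.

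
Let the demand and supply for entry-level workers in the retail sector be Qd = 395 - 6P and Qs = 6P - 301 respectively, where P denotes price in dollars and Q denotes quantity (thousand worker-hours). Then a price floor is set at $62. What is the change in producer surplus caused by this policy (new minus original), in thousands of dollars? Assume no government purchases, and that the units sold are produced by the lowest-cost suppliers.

44

Equilibrium: 395 - 6P = 6P - 301, so 696 = 12P and P* = 58, Q* = 47.
The floor of 62 is above the equilibrium price 58, so it binds.
At P = 62: Qd = 395 - 6·62 = 23 and Qs = 6·62 - 301 = 71.
Producer surplus without the control is ½ · (58 - 301/6) · 47 = 2209/12.
With the floor, 23 units are sold at 62. The supply price at Q = 23 is 54, so PS = ½ · [(62 - 301/6) + (62 - 54)] · 23 = 2737/12.
Change in producer surplus = 2737/12 - 2209/12 = 44.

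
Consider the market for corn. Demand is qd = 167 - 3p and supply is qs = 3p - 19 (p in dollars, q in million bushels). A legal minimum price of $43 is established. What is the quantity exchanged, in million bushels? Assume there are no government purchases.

38

Setting quantity demanded equal to quantity supplied, 167 - 3p = 3p - 19, gives p* = 31 and q* = 74.
The floor of 43 is above the equilibrium price 31, so it binds.
At p = 43: qd = 167 - 3·43 = 38 and qs = 3·43 - 19 = 110.
The quantity actually transacted is the short side, demand: 38.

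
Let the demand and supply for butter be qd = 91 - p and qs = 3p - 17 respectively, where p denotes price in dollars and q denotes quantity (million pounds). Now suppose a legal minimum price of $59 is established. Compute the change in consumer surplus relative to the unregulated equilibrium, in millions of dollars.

Equilibrium: 91 - p = 3p - 17, so 108 = 4p and p* = 27, q* = 64.
The floor of 59 is above the equilibrium price 27, so it binds.
At p = 59: qd = 91 - 59 = 32 and qs = 3·59 - 17 = 160.
Consumer surplus without the control is ½ · (91 - 27) · 64 = 2048.
With the floor, consumers buy 32 units at 59, so CS = ½ · (91 - 59) · 32 = 512.
Change in consumer surplus = 512 - 2048 = -1536.

-1536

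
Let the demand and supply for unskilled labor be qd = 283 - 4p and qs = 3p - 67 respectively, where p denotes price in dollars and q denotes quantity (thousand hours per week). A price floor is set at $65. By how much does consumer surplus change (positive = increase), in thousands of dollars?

-795

Setting quantity demanded equal to quantity supplied, 283 - 4p = 3p - 67, gives p* = 50 and q* = 83.
Because the floor (65) lies above the market-clearing price, it is binding.
At p = 65: qd = 283 - 4·65 = 23 and qs = 3·65 - 67 = 128.
Consumer surplus without the control is ½ · (70.75 - 50) · 83 = 861.125.
With the floor, consumers buy 23 units at 65, so CS = ½ · (70.75 - 65) · 23 = 66.125.
Change in consumer surplus = 66.125 - 861.125 = -795.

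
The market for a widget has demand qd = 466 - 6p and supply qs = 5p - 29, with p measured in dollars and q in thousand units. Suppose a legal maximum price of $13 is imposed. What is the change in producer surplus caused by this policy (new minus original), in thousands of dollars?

Without the control the market clears where 466 - 6p = 5p - 29, i.e. p* = 45 and q* = 196.
Because the ceiling (13) lies below the market-clearing price, it is binding.
At p = 13: qd = 466 - 6·13 = 388 and qs = 5·13 - 29 = 36.
Producer surplus without the control is ½ · (45 - 5.8) · 196 = 3841.6.
With the ceiling, producers sell 36 units at 13, so PS = ½ · (13 - 5.8) · 36 = 129.6.
Change in producer surplus = 129.6 - 3841.6 = -3712.

-3712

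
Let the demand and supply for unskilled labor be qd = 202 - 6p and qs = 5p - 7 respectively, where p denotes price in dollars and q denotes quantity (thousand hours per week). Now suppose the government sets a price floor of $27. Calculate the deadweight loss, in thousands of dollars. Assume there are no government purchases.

422.4

Equilibrium: 202 - 6p = 5p - 7, so 209 = 11p and p* = 19, q* = 88.
Because the floor (27) lies above the market-clearing price, it is binding.
At p = 27: qd = 202 - 6·27 = 40 and qs = 5·27 - 7 = 128.
Quantity traded falls to 40. At q = 40 the demand price is (202 - 40)/6 = 27 and the supply price is (7 + 40)/5 = 9.4.
Deadweight loss = ½ · (27 - 9.4) · (88 - 40) = ½ · 17.6 · 48 = 422.4.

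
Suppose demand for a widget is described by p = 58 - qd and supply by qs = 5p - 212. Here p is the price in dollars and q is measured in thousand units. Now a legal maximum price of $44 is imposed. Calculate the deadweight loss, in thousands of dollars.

Rearranging demand gives qd = 58 - p. Without the control the market clears where 58 - p = 5p - 212, i.e. p* = 45 and q* = 13.
Because the ceiling (44) lies below the market-clearing price, it is binding.
At p = 44: qd = 58 - 44 = 14 and qs = 5·44 - 212 = 8.
Quantity traded falls to 8. At q = 8 the demand price is 58 - 8 = 50 and the supply price is (212 + 8)/5 = 44.
Deadweight loss = ½ · (50 - 44) · (13 - 8) = ½ · 6 · 5 = 15.

15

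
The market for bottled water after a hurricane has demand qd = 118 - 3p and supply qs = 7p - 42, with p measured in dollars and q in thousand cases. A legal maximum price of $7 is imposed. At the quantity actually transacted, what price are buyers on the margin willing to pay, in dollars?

Setting quantity demanded equal to quantity supplied, 118 - 3p = 7p - 42, gives p* = 16 and q* = 70.
The ceiling of 7 is below the equilibrium price 16, so it binds.
At p = 7: qd = 118 - 3·7 = 97 and qs = 7·7 - 42 = 7.
Only 7 units reach the market. On the demand curve, the marginal buyer's willingness to pay at q = 7 is (118 - 7)/3 = 37.

37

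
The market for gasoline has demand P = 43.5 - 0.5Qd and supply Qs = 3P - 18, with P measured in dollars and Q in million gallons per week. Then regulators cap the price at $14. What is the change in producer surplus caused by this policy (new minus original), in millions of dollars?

Rearranging demand gives Qd = 87 - 2P. Equilibrium: 87 - 2P = 3P - 18, so 105 = 5P and P* = 21, Q* = 45.
The ceiling of 14 is below the equilibrium price 21, so it binds.
At P = 14: Qd = 87 - 2·14 = 59 and Qs = 3·14 - 18 = 24.
Producer surplus without the control is ½ · (21 - 6) · 45 = 337.5.
With the ceiling, producers sell 24 units at 14, so PS = ½ · (14 - 6) · 24 = 96.
Change in producer surplus = 96 - 337.5 = -241.5.

-241.5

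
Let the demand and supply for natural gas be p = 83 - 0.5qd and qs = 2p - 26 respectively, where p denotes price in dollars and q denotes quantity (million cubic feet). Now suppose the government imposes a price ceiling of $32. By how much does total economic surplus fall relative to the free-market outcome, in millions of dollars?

Rearranging demand gives qd = 166 - 2p. Without the control the market clears where 166 - 2p = 2p - 26, i.e. p* = 48 and q* = 70.
Because the ceiling (32) lies below the market-clearing price, it is binding.
At p = 32: qd = 166 - 2·32 = 102 and qs = 2·32 - 26 = 38.
Quantity traded falls to 38. At q = 38 the demand price is (166 - 38)/2 = 64 and the supply price is (26 + 38)/2 = 32.
Deadweight loss = ½ · (64 - 32) · (70 - 38) = ½ · 32 · 32 = 512.

512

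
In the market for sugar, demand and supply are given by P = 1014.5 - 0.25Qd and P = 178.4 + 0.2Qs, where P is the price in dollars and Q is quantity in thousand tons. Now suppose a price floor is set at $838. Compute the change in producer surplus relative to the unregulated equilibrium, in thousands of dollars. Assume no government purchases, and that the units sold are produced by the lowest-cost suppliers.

70617.6

Rearranging demand gives Qd = 4058 - 4P; rearranging supply gives Qs = 5P - 892. Setting quantity demanded equal to quantity supplied, 4058 - 4P = 5P - 892, gives P* = 550 and Q* = 1858.
The floor of 838 is above the equilibrium price 550, so it binds.
At P = 838: Qd = 4058 - 4·838 = 706 and Qs = 5·838 - 892 = 3298.
Producer surplus without the control is ½ · (550 - 178.4) · 1858 = 345216.4.
With the floor, 706 units are sold at 838. The supply price at Q = 706 is 319.6, so PS = ½ · [(838 - 178.4) + (838 - 319.6)] · 706 = 415834.
Change in producer surplus = 415834 - 345216.4 = 70617.6.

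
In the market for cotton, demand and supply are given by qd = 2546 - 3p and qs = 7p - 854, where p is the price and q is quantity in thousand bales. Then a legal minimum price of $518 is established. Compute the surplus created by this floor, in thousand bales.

1780

Setting quantity demanded equal to quantity supplied, 2546 - 3p = 7p - 854, gives p* = 340 and q* = 1526.
Since 518 > 340, the floor is binding.
At p = 518: qd = 2546 - 3·518 = 992 and qs = 7·518 - 854 = 2772.
Surplus = qs - qd = 2772 - 992 = 1780.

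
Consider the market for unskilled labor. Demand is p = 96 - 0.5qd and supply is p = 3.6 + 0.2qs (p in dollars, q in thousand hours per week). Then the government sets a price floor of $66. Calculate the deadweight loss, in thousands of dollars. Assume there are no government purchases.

Rearranging demand gives qd = 192 - 2p; rearranging supply gives qs = 5p - 18. Equilibrium: 192 - 2p = 5p - 18, so 210 = 7p and p* = 30, q* = 132.
Since 66 > 30, the floor is binding.
At p = 66: qd = 192 - 2·66 = 60 and qs = 5·66 - 18 = 312.
Quantity traded falls to 60. At q = 60 the demand price is (192 - 60)/2 = 66 and the supply price is (18 + 60)/5 = 15.6.
Deadweight loss = ½ · (66 - 15.6) · (132 - 60) = ½ · 50.4 · 72 = 1814.4.

1814.4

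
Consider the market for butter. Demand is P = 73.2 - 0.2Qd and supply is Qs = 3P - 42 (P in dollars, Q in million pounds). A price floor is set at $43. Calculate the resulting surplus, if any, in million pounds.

Rearranging demand gives Qd = 366 - 5P. In a free market, 366 - 5P = 3P - 42 gives the equilibrium P* = 51, Q* = 111.
The floor of 43 is below the equilibrium price 51, so it is not binding; the market clears at P* = 51, Q* = 111.
Since the control does not bind, there is no surplus.

0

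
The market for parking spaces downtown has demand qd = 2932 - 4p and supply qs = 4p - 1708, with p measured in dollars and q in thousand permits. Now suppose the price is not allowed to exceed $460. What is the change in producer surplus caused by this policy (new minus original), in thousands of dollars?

Without the control the market clears where 2932 - 4p = 4p - 1708, i.e. p* = 580 and q* = 612.
Because the ceiling (460) lies below the market-clearing price, it is binding.
At p = 460: qd = 2932 - 4·460 = 1092 and qs = 4·460 - 1708 = 132.
Producer surplus without the control is ½ · (580 - 427) · 612 = 46818.
With the ceiling, producers sell 132 units at 460, so PS = ½ · (460 - 427) · 132 = 2178.
Change in producer surplus = 2178 - 46818 = -44640.

-44640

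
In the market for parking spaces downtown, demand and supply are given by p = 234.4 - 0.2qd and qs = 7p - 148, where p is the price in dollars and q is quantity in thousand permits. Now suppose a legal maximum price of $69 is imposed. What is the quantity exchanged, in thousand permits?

335

Rearranging demand gives qd = 1172 - 5p. Without the control the market clears where 1172 - 5p = 7p - 148, i.e. p* = 110 and q* = 622.
The ceiling of 69 is below the equilibrium price 110, so it binds.
At p = 69: qd = 1172 - 5·69 = 827 and qs = 7·69 - 148 = 335.
The quantity actually transacted is the short side, supply: 335.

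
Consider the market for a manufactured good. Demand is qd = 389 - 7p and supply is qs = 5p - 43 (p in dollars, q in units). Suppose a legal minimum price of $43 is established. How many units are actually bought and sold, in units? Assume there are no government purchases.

Equilibrium: 389 - 7p = 5p - 43, so 432 = 12p and p* = 36, q* = 137.
Because the floor (43) lies above the market-clearing price, it is binding.
At p = 43: qd = 389 - 7·43 = 88 and qs = 5·43 - 43 = 172.
The quantity actually transacted is the short side, demand: 88.

88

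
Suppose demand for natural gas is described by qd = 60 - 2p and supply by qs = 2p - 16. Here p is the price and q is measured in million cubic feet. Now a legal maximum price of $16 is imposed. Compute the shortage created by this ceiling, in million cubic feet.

12

In a free market, 60 - 2p = 2p - 16 gives the equilibrium p* = 19, q* = 22.
Since 16 < 19, the ceiling is binding.
At p = 16: qd = 60 - 2·16 = 28 and qs = 2·16 - 16 = 16.
Shortage = qd - qs = 28 - 16 = 12.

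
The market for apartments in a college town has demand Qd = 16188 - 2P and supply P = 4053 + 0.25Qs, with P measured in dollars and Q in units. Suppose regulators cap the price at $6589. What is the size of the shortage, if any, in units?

0

Rearranging supply gives Qs = 4P - 16212. Equilibrium: 16188 - 2P = 4P - 16212, so 32400 = 6P and P* = 5400, Q* = 5388.
Since 6589 is above P* = 5400, the ceiling does not bind and the free-market outcome prevails.
Since the control does not bind, there is no shortage.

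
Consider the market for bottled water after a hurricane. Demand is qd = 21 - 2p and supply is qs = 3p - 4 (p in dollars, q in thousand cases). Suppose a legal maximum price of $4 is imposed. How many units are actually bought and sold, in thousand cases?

8

Setting quantity demanded equal to quantity supplied, 21 - 2p = 3p - 4, gives p* = 5 and q* = 11.
Since 4 < 5, the ceiling is binding.
At p = 4: qd = 21 - 2·4 = 13 and qs = 3·4 - 4 = 8.
The quantity actually transacted is the short side, supply: 8.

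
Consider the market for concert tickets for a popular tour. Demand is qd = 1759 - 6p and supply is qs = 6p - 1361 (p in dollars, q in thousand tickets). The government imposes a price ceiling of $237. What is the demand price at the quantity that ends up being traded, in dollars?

Without the control the market clears where 1759 - 6p = 6p - 1361, i.e. p* = 260 and q* = 199.
Because the ceiling (237) lies below the market-clearing price, it is binding.
At p = 237: qd = 1759 - 6·237 = 337 and qs = 6·237 - 1361 = 61.
Only 61 units reach the market. On the demand curve, the marginal buyer's willingness to pay at q = 61 is (1759 - 61)/6 = 283.

283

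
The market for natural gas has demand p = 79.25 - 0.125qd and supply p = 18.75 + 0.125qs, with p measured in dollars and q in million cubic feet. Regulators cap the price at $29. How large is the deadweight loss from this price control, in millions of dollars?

Rearranging demand gives qd = 634 - 8p; rearranging supply gives qs = 8p - 150. Without the control the market clears where 634 - 8p = 8p - 150, i.e. p* = 49 and q* = 242.
The ceiling of 29 is below the equilibrium price 49, so it binds.
At p = 29: qd = 634 - 8·29 = 402 and qs = 8·29 - 150 = 82.
Quantity traded falls to 82. At q = 82 the demand price is (634 - 82)/8 = 69 and the supply price is (150 + 82)/8 = 29.
Deadweight loss = ½ · (69 - 29) · (242 - 82) = ½ · 40 · 160 = 3200.

3200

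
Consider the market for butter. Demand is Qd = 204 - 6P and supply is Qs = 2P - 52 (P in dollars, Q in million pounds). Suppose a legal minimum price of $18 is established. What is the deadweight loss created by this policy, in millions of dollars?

0

Setting quantity demanded equal to quantity supplied, 204 - 6P = 2P - 52, gives P* = 32 and Q* = 12.
The floor of 18 is below the equilibrium price 32, so it is not binding; the market clears at P* = 32, Q* = 12.
Since the control does not bind, no trades are prevented and deadweight loss is zero.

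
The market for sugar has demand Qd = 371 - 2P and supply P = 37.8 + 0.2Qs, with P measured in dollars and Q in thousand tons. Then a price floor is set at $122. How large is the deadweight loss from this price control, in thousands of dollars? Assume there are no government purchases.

Rearranging supply gives Qs = 5P - 189. Without the control the market clears where 371 - 2P = 5P - 189, i.e. P* = 80 and Q* = 211.
Because the floor (122) lies above the market-clearing price, it is binding.
At P = 122: Qd = 371 - 2·122 = 127 and Qs = 5·122 - 189 = 421.
Quantity traded falls to 127. At Q = 127 the demand price is (371 - 127)/2 = 122 and the supply price is (189 + 127)/5 = 63.2.
Deadweight loss = ½ · (122 - 63.2) · (211 - 127) = ½ · 58.8 · 84 = 2469.6.

2469.6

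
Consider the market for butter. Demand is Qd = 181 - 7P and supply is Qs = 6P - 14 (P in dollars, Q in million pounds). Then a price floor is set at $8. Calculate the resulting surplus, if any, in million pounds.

0

Equilibrium: 181 - 7P = 6P - 14, so 195 = 13P and P* = 15, Q* = 76.
Since 8 is below P* = 15, the floor does not bind and the free-market outcome prevails.
Since the control does not bind, there is no surplus.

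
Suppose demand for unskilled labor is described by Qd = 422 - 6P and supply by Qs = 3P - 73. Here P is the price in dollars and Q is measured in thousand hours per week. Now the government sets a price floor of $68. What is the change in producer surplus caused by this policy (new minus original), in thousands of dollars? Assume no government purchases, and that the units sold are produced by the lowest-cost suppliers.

-832

Equilibrium: 422 - 6P = 3P - 73, so 495 = 9P and P* = 55, Q* = 92.
The floor of 68 is above the equilibrium price 55, so it binds.
At P = 68: Qd = 422 - 6·68 = 14 and Qs = 3·68 - 73 = 131.
Producer surplus without the control is ½ · (55 - 73/3) · 92 = 4232/3.
With the floor, 14 units are sold at 68. The supply price at Q = 14 is 29, so PS = ½ · [(68 - 73/3) + (68 - 29)] · 14 = 1736/3.
Change in producer surplus = 1736/3 - 4232/3 = -832.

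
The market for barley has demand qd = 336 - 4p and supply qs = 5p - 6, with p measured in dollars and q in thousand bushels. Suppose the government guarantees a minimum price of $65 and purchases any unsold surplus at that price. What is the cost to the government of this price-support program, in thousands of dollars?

15795

In a free market, 336 - 4p = 5p - 6 gives the equilibrium p* = 38, q* = 184.
Because the floor (65) lies above the market-clearing price, it is binding.
At p = 65: qd = 336 - 4·65 = 76 and qs = 5·65 - 6 = 319.
Surplus = qs - qd = 243.
Government expenditure = surplus × support price = 243 × 65 = 15795.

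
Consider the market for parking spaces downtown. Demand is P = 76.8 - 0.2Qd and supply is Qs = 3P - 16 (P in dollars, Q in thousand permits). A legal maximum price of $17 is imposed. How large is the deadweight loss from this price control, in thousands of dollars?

Rearranging demand gives Qd = 384 - 5P. Setting quantity demanded equal to quantity supplied, 384 - 5P = 3P - 16, gives P* = 50 and Q* = 134.
Since 17 < 50, the ceiling is binding.
At P = 17: Qd = 384 - 5·17 = 299 and Qs = 3·17 - 16 = 35.
Quantity traded falls to 35. At Q = 35 the demand price is (384 - 35)/5 = 69.8 and the supply price is (16 + 35)/3 = 17.
Deadweight loss = ½ · (69.8 - 17) · (134 - 35) = ½ · 52.8 · 99 = 2613.6.

2613.6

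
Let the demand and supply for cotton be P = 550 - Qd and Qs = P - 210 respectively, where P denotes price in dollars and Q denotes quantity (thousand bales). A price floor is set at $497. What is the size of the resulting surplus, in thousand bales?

Rearranging demand gives Qd = 550 - P. Without the control the market clears where 550 - P = P - 210, i.e. P* = 380 and Q* = 170.
Because the floor (497) lies above the market-clearing price, it is binding.
At P = 497: Qd = 550 - 497 = 53 and Qs = 497 - 210 = 287.
Surplus = Qs - Qd = 287 - 53 = 234.

234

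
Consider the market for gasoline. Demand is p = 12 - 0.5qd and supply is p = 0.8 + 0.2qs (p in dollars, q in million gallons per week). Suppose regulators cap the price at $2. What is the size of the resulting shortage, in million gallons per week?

Rearranging demand gives qd = 24 - 2p; rearranging supply gives qs = 5p - 4. Setting quantity demanded equal to quantity supplied, 24 - 2p = 5p - 4, gives p* = 4 and q* = 16.
The ceiling of 2 is below the equilibrium price 4, so it binds.
At p = 2: qd = 24 - 2·2 = 20 and qs = 5·2 - 4 = 6.
Shortage = qd - qs = 20 - 6 = 14.

14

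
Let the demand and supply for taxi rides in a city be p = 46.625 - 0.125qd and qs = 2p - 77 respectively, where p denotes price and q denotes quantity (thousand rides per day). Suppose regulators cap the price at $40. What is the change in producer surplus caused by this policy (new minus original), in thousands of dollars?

Rearranging demand gives qd = 373 - 8p. Equilibrium: 373 - 8p = 2p - 77, so 450 = 10p and p* = 45, q* = 13.
Because the ceiling (40) lies below the market-clearing price, it is binding.
At p = 40: qd = 373 - 8·40 = 53 and qs = 2·40 - 77 = 3.
Producer surplus without the control is ½ · (45 - 38.5) · 13 = 42.25.
With the ceiling, producers sell 3 units at 40, so PS = ½ · (40 - 38.5) · 3 = 2.25.
Change in producer surplus = 2.25 - 42.25 = -40.

-40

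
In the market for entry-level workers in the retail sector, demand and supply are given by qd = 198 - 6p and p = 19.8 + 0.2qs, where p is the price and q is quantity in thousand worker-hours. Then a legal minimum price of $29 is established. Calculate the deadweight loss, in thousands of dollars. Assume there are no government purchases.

26.4

Rearranging supply gives qs = 5p - 99. Without the control the market clears where 198 - 6p = 5p - 99, i.e. p* = 27 and q* = 36.
Since 29 > 27, the floor is binding.
At p = 29: qd = 198 - 6·29 = 24 and qs = 5·29 - 99 = 46.
Quantity traded falls to 24. At q = 24 the demand price is (198 - 24)/6 = 29 and the supply price is (99 + 24)/5 = 24.6.
Deadweight loss = ½ · (29 - 24.6) · (36 - 24) = ½ · 4.4 · 12 = 26.4.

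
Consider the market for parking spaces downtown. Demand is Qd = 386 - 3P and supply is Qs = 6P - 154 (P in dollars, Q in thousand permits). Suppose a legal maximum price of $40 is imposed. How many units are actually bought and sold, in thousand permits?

Equilibrium: 386 - 3P = 6P - 154, so 540 = 9P and P* = 60, Q* = 206.
Since 40 < 60, the ceiling is binding.
At P = 40: Qd = 386 - 3·40 = 266 and Qs = 6·40 - 154 = 86.
The quantity actually transacted is the short side, supply: 86.

86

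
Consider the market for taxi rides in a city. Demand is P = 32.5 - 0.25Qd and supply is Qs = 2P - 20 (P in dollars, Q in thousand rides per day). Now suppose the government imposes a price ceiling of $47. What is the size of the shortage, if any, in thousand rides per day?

0

Rearranging demand gives Qd = 130 - 4P. Setting quantity demanded equal to quantity supplied, 130 - 4P = 2P - 20, gives P* = 25 and Q* = 30.
The ceiling of 47 is above the equilibrium price 25, so it is not binding; the market clears at P* = 25, Q* = 30.
Since the control does not bind, there is no shortage.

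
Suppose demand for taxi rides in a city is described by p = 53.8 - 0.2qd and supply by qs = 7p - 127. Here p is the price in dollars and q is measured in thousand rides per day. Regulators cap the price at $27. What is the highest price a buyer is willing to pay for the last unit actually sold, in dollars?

Rearranging demand gives qd = 269 - 5p. Setting quantity demanded equal to quantity supplied, 269 - 5p = 7p - 127, gives p* = 33 and q* = 104.
Since 27 < 33, the ceiling is binding.
At p = 27: qd = 269 - 5·27 = 134 and qs = 7·27 - 127 = 62.
Only 62 units reach the market. On the demand curve, the marginal buyer's willingness to pay at q = 62 is (269 - 62)/5 = 41.4.

41.4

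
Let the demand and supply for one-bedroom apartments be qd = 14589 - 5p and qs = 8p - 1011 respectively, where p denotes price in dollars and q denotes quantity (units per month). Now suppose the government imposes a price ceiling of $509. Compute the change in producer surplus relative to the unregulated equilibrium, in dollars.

-4025075

Setting quantity demanded equal to quantity supplied, 14589 - 5p = 8p - 1011, gives p* = 1200 and q* = 8589.
Because the ceiling (509) lies below the market-clearing price, it is binding.
At p = 509: qd = 14589 - 5·509 = 12044 and qs = 8·509 - 1011 = 3061.
Producer surplus without the control is ½ · (1200 - 126.375) · 8589 = 4610682.5625.
With the ceiling, producers sell 3061 units at 509, so PS = ½ · (509 - 126.375) · 3061 = 585607.5625.
Change in producer surplus = 585607.5625 - 4610682.5625 = -4025075.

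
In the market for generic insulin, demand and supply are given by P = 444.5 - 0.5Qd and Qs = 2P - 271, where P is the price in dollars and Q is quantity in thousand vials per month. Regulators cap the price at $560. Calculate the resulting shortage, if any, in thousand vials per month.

Rearranging demand gives Qd = 889 - 2P. In a free market, 889 - 2P = 2P - 271 gives the equilibrium P* = 290, Q* = 309.
Since 560 is above P* = 290, the ceiling does not bind and the free-market outcome prevails.
Since the control does not bind, there is no shortage.

0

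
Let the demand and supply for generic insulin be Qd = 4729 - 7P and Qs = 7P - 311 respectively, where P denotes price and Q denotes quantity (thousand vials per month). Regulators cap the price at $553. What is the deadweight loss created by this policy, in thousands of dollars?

0

Equilibrium: 4729 - 7P = 7P - 311, so 5040 = 14P and P* = 360, Q* = 2209.
The ceiling of 553 is above the equilibrium price 360, so it is not binding; the market clears at P* = 360, Q* = 2209.
Since the control does not bind, no trades are prevented and deadweight loss is zero.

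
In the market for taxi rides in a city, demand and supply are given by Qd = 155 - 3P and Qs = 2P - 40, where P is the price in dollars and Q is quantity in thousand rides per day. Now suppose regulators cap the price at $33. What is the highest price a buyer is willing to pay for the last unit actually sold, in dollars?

Setting quantity demanded equal to quantity supplied, 155 - 3P = 2P - 40, gives P* = 39 and Q* = 38.
Since 33 < 39, the ceiling is binding.
At P = 33: Qd = 155 - 3·33 = 56 and Qs = 2·33 - 40 = 26.
Only 26 units reach the market. On the demand curve, the marginal buyer's willingness to pay at Q = 26 is (155 - 26)/3 = 43.

43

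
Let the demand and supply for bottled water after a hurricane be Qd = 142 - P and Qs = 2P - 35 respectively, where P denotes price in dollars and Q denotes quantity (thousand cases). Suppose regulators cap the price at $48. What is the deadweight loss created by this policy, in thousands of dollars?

Setting quantity demanded equal to quantity supplied, 142 - P = 2P - 35, gives P* = 59 and Q* = 83.
Because the ceiling (48) lies below the market-clearing price, it is binding.
At P = 48: Qd = 142 - 48 = 94 and Qs = 2·48 - 35 = 61.
Quantity traded falls to 61. At Q = 61 the demand price is 142 - 61 = 81 and the supply price is (35 + 61)/2 = 48.
Deadweight loss = ½ · (81 - 48) · (83 - 61) = ½ · 33 · 22 = 363.

363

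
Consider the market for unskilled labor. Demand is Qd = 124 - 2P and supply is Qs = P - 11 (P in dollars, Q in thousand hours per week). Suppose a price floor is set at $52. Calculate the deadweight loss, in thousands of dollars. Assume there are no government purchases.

147

Setting quantity demanded equal to quantity supplied, 124 - 2P = P - 11, gives P* = 45 and Q* = 34.
Since 52 > 45, the floor is binding.
At P = 52: Qd = 124 - 2·52 = 20 and Qs = 52 - 11 = 41.
Quantity traded falls to 20. At Q = 20 the demand price is (124 - 20)/2 = 52 and the supply price is 11 + 20 = 31.
Deadweight loss = ½ · (52 - 31) · (34 - 20) = ½ · 21 · 14 = 147.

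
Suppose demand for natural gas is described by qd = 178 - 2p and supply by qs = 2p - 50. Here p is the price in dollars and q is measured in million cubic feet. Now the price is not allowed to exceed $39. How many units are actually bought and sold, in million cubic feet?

28

In a free market, 178 - 2p = 2p - 50 gives the equilibrium p* = 57, q* = 64.
The ceiling of 39 is below the equilibrium price 57, so it binds.
At p = 39: qd = 178 - 2·39 = 100 and qs = 2·39 - 50 = 28.
The quantity actually transacted is the short side, supply: 28.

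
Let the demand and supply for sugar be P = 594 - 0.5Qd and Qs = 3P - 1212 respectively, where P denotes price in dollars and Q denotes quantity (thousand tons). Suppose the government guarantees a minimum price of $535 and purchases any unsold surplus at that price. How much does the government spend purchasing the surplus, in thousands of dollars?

Rearranging demand gives Qd = 1188 - 2P. In a free market, 1188 - 2P = 3P - 1212 gives the equilibrium P* = 480, Q* = 228.
Because the floor (535) lies above the market-clearing price, it is binding.
At P = 535: Qd = 1188 - 2·535 = 118 and Qs = 3·535 - 1212 = 393.
Surplus = Qs - Qd = 275.
Government expenditure = surplus × support price = 275 × 535 = 147125.

147125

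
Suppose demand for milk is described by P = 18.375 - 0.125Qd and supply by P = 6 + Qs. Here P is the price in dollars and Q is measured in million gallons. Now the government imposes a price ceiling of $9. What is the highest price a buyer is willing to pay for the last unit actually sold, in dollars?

Rearranging demand gives Qd = 147 - 8P; rearranging supply gives Qs = P - 6. In a free market, 147 - 8P = P - 6 gives the equilibrium P* = 17, Q* = 11.
The ceiling of 9 is below the equilibrium price 17, so it binds.
At P = 9: Qd = 147 - 8·9 = 75 and Qs = 9 - 6 = 3.
Only 3 units reach the market. On the demand curve, the marginal buyer's willingness to pay at Q = 3 is (147 - 3)/8 = 18.

18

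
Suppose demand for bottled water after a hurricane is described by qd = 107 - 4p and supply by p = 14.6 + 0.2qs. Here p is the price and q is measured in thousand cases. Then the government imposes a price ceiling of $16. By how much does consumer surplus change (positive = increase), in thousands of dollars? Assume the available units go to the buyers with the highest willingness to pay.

Rearranging supply gives qs = 5p - 73. Setting quantity demanded equal to quantity supplied, 107 - 4p = 5p - 73, gives p* = 20 and q* = 27.
Because the ceiling (16) lies below the market-clearing price, it is binding.
At p = 16: qd = 107 - 4·16 = 43 and qs = 5·16 - 73 = 7.
Consumer surplus without the control is ½ · (26.75 - 20) · 27 = 91.125.
With the ceiling, 7 units are sold at 16 (assume they go to the highest-value buyers). The demand price at q = 7 is 25, so CS = ½ · [(26.75 - 16) + (25 - 16)] · 7 = 69.125.
Change in consumer surplus = 69.125 - 91.125 = -22.

-22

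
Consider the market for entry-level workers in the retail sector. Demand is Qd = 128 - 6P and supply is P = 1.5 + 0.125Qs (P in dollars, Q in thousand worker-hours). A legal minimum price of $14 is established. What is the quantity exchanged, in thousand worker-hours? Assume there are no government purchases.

44

Rearranging supply gives Qs = 8P - 12. Equilibrium: 128 - 6P = 8P - 12, so 140 = 14P and P* = 10, Q* = 68.
Because the floor (14) lies above the market-clearing price, it is binding.
At P = 14: Qd = 128 - 6·14 = 44 and Qs = 8·14 - 12 = 100.
The quantity actually transacted is the short side, demand: 44.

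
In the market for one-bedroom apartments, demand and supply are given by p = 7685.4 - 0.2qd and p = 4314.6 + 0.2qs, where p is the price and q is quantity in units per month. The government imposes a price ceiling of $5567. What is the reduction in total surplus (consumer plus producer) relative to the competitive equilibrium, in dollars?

937445

Rearranging demand gives qd = 38427 - 5p; rearranging supply gives qs = 5p - 21573. Equilibrium: 38427 - 5p = 5p - 21573, so 60000 = 10p and p* = 6000, q* = 8427.
Since 5567 < 6000, the ceiling is binding.
At p = 5567: qd = 38427 - 5·5567 = 10592 and qs = 5·5567 - 21573 = 6262.
Quantity traded falls to 6262. At q = 6262 the demand price is (38427 - 6262)/5 = 6433 and the supply price is (21573 + 6262)/5 = 5567.
Deadweight loss = ½ · (6433 - 5567) · (8427 - 6262) = ½ · 866 · 2165 = 937445.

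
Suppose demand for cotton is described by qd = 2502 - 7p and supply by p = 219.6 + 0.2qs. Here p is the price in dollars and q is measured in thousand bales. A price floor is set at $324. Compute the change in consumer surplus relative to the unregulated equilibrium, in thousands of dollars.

-7632

Rearranging supply gives qs = 5p - 1098. Setting quantity demanded equal to quantity supplied, 2502 - 7p = 5p - 1098, gives p* = 300 and q* = 402.
Because the floor (324) lies above the market-clearing price, it is binding.
At p = 324: qd = 2502 - 7·324 = 234 and qs = 5·324 - 1098 = 522.
Consumer surplus without the control is ½ · (2502/7 - 300) · 402 = 80802/7.
With the floor, consumers buy 234 units at 324, so CS = ½ · (2502/7 - 324) · 234 = 27378/7.
Change in consumer surplus = 27378/7 - 80802/7 = -7632.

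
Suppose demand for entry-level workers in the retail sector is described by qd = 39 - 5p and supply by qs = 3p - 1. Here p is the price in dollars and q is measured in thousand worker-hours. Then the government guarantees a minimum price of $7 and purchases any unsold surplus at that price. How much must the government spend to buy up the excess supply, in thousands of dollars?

In a free market, 39 - 5p = 3p - 1 gives the equilibrium p* = 5, q* = 14.
Since 7 > 5, the floor is binding.
At p = 7: qd = 39 - 5·7 = 4 and qs = 3·7 - 1 = 20.
Surplus = qs - qd = 16.
Government expenditure = surplus × support price = 16 × 7 = 112.

112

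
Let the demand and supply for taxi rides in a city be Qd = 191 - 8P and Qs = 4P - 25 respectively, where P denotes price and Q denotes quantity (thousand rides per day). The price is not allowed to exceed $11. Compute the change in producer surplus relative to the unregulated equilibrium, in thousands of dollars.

In a free market, 191 - 8P = 4P - 25 gives the equilibrium P* = 18, Q* = 47.
Since 11 < 18, the ceiling is binding.
At P = 11: Qd = 191 - 8·11 = 103 and Qs = 4·11 - 25 = 19.
Producer surplus without the control is ½ · (18 - 6.25) · 47 = 276.125.
With the ceiling, producers sell 19 units at 11, so PS = ½ · (11 - 6.25) · 19 = 45.125.
Change in producer surplus = 45.125 - 276.125 = -231.

-231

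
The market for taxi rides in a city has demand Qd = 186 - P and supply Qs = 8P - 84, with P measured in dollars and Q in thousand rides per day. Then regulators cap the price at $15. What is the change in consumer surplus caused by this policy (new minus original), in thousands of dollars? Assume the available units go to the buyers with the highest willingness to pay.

Without the control the market clears where 186 - P = 8P - 84, i.e. P* = 30 and Q* = 156.
Because the ceiling (15) lies below the market-clearing price, it is binding.
At P = 15: Qd = 186 - 15 = 171 and Qs = 8·15 - 84 = 36.
Consumer surplus without the control is ½ · (186 - 30) · 156 = 12168.
With the ceiling, 36 units are sold at 15 (assume they go to the highest-value buyers). The demand price at Q = 36 is 150, so CS = ½ · [(186 - 15) + (150 - 15)] · 36 = 5508.
Change in consumer surplus = 5508 - 12168 = -6660.

-6660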